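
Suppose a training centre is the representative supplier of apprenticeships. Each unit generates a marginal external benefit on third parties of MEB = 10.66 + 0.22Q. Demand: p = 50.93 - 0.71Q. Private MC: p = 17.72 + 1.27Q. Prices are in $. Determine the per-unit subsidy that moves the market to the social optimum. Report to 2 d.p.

subsidy = $16.14 per unit

Social marginal cost = private MC − MEB = 7.06 + 1.05Q.
Set SMC = demand: 7.06 + 1.05Q = 50.93 - 0.71Q → Q* = 24.9261.
The Pigouvian subsidy equals MEB at Q*: 10.66 + 0.22×24.9261 = 16.1437.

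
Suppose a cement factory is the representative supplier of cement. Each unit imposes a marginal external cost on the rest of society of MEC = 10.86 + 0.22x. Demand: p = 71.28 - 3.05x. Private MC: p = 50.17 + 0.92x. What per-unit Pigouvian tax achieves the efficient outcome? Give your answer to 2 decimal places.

tax = 11.40 per unit

Social marginal cost = private MC + MEC = 61.03 + 1.14x.
Set SMC = demand: 61.03 + 1.14x = 71.28 - 3.05x → x* = 2.4463.
The Pigouvian tax equals MEC at x*: 10.86 + 0.22×2.4463 = 11.3982.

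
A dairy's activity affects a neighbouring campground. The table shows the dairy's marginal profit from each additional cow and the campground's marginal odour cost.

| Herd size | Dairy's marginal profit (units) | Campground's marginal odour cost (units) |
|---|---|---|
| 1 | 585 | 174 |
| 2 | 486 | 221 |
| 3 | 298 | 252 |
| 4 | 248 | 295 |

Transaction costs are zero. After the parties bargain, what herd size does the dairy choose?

Bargaining reaches the level where marginal profit last exceeds marginal odour cost.
That holds through level 3 (298 ≥ 252) but not at 4 (248 < 295).

3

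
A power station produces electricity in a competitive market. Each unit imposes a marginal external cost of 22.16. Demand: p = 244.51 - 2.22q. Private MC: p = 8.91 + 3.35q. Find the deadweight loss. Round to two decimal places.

Market equilibrium (private): 8.91 + 3.35q = 244.51 - 2.22q → q_m = 42.2980.
Social marginal cost = private MC + MEC = 31.07 + 3.35q.
Set SMC = demand: 31.07 + 3.35q = 244.51 - 2.22q → q* = 38.3196.
The welfare-loss triangle has base |q_m − q*| and height MEC(q_m) (the vertical gap between SMC and demand is zero at q* and MEC at q_m).
DWL = ½ × 3.9784 × 22.1600 = 44.0807.

DWL = 44.08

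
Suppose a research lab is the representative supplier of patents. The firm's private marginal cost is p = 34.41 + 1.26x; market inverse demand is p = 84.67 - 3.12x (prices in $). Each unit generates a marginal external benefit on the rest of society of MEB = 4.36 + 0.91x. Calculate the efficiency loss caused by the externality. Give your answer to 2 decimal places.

DWL = $31.57

Market equilibrium (private): 34.41 + 1.26x = 84.67 - 3.12x → x_m = 11.4749.
Social marginal cost = private MC − MEB = 30.05 + 0.35x.
Set SMC = demand: 30.05 + 0.35x = 84.67 - 3.12x → x* = 15.7406.
The loss is the area between SMC and demand from x* to x_m; with linear curves that's a triangle of height MEB(x_m).
DWL = ½ × 4.2657 × 14.8021 = 31.5707.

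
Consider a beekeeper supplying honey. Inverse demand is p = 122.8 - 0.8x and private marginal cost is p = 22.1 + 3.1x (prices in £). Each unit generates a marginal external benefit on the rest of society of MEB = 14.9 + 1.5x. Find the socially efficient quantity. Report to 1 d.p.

Social marginal cost = private MC − MEB = 7.2 + 1.6x.
Set SMC = demand: 7.2 + 1.6x = 122.8 - 0.8x → x* = 48.1667.

x* = 48.2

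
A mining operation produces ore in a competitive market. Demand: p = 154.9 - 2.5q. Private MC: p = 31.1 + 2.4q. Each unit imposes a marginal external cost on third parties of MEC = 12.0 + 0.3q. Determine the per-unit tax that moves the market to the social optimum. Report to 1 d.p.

tax = 18.5 per unit

Social marginal cost = private MC + MEC = 43.1 + 2.7q.
Set SMC = demand: 43.1 + 2.7q = 154.9 - 2.5q → q* = 21.5000.
The Pigouvian tax equals MEC at q*: 12.0 + 0.3×21.5000 = 18.4500.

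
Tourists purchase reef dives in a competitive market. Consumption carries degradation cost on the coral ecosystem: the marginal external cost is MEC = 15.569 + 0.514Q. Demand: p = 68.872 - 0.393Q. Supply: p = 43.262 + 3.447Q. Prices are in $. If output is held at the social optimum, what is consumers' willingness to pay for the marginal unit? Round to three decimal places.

Social marginal benefit = demand − MEC = 53.303 - 0.907Q.
Set SMB = MC: 53.303 - 0.907Q = 43.262 + 3.447Q → Q* = 2.3062.
Consumer price on the demand curve at Q*: 68.872 − 0.393×2.3062 = 67.9657.

P = $67.966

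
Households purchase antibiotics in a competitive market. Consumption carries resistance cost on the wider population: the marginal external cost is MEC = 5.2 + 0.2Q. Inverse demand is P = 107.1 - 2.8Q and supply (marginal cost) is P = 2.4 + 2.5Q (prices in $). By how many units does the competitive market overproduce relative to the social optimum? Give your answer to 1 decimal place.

1.7 units

Market equilibrium (private): 2.4 + 2.5Q = 107.1 - 2.8Q → Q_m = 19.7547.
Social marginal benefit = demand − MEC = 101.9 - 3.0Q.
Set SMB = MC: 101.9 - 3.0Q = 2.4 + 2.5Q → Q* = 18.0909.
Gap = |19.7547 − 18.0909| = 1.6638.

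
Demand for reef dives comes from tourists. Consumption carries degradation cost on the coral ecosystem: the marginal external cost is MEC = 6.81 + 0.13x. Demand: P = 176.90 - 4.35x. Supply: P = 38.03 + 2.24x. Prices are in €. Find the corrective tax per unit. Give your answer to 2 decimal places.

tax = €9.36 per unit

Social marginal benefit = demand − MEC = 170.09 - 4.48x.
Set SMB = MC: 170.09 - 4.48x = 38.03 + 2.24x → x* = 19.6518.
The Pigouvian tax equals MEC at x*: 6.81 + 0.13×19.6518 = 9.3647.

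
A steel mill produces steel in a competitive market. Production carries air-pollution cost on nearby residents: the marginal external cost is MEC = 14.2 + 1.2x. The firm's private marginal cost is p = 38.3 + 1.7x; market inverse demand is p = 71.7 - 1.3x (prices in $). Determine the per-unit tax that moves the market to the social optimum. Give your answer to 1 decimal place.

Social marginal cost = private MC + MEC = 52.5 + 2.9x.
Set SMC = demand: 52.5 + 2.9x = 71.7 - 1.3x → x* = 4.5714.
The Pigouvian tax equals MEC at x*: 14.2 + 1.2×4.5714 = 19.6857.

tax = $19.7 per unit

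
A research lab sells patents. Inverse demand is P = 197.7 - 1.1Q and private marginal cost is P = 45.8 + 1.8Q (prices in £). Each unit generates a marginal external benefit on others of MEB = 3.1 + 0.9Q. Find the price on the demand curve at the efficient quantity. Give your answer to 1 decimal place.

Social marginal cost = private MC − MEB = 42.7 + 0.9Q.
Set SMC = demand: 42.7 + 0.9Q = 197.7 - 1.1Q → Q* = 77.5000.
Consumer price on the demand curve at Q*: 197.7 − 1.1×77.5000 = 112.4500.

P = £112.5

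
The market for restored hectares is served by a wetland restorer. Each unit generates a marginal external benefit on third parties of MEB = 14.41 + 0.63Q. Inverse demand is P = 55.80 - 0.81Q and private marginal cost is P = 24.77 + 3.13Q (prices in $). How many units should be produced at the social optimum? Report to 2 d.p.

Q* = 13.73

Social marginal cost = private MC − MEB = 10.36 + 2.50Q.
Set SMC = demand: 10.36 + 2.50Q = 55.80 - 0.81Q → Q* = 13.7281.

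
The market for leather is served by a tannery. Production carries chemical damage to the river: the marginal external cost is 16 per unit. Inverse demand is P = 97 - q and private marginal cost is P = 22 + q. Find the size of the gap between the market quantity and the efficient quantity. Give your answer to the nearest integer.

8 units

Market equilibrium (private): 22 + q = 97 - q → q_m = 37.5000.
Social marginal cost = private MC + MEC = 38 + q.
Set SMC = demand: 38 + q = 97 - q → q* = 29.5000.
Gap = |37.5000 − 29.5000| = 8.0000.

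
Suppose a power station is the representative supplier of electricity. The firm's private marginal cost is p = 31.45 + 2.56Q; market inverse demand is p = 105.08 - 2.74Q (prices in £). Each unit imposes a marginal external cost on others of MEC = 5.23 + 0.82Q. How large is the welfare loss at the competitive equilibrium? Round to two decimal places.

Market equilibrium (private): 31.45 + 2.56Q = 105.08 - 2.74Q → Q_m = 13.8925.
Social marginal cost = private MC + MEC = 36.68 + 3.38Q.
Set SMC = demand: 36.68 + 3.38Q = 105.08 - 2.74Q → Q* = 11.1765.
Height of the DWL triangle at Q_m is SMC(Q_m) − demand(Q_m) = MEC(Q_m) = 16.6218.
DWL = ½ × 2.7160 × 16.6218 = 22.5724.

DWL = £22.57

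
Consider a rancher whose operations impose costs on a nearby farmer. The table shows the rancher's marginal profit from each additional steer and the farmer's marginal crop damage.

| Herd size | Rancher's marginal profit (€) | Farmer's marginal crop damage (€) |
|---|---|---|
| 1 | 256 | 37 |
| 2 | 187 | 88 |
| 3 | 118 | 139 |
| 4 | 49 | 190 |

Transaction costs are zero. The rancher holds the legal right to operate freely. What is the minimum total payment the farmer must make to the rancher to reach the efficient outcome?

€167

Left alone the rancher would choose level 4 (marginal profit stays positive).
Efficient level: k* = 2 (marginal profit ≥ marginal crop damage through 2).
The farmer must at least cover the rancher's forgone profit from cutting 4→2: 118 + 49 = 167.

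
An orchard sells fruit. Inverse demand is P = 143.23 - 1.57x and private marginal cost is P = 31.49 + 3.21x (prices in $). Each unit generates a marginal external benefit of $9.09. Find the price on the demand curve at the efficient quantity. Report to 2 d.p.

P = $103.54

Social marginal cost = private MC − MEB = 22.40 + 3.21x.
Set SMC = demand: 22.40 + 3.21x = 143.23 - 1.57x → x* = 25.2782.
Consumer price on the demand curve at x*: 143.23 − 1.57×25.2782 = 103.5432.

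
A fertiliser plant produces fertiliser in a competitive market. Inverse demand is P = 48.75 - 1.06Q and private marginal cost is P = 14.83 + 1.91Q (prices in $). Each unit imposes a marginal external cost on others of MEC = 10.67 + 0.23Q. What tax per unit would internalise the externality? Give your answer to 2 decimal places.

Social marginal cost = private MC + MEC = 25.50 + 2.14Q.
Set SMC = demand: 25.50 + 2.14Q = 48.75 - 1.06Q → Q* = 7.2656.
The Pigouvian tax equals MEC at Q*: 10.67 + 0.23×7.2656 = 12.3411.

tax = $12.34 per unit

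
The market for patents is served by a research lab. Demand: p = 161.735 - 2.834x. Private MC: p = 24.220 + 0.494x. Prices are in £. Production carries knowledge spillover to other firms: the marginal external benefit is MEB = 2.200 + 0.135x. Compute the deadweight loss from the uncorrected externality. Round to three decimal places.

DWL = £9.474

Market equilibrium (private): 24.220 + 0.494x = 161.735 - 2.834x → x_m = 41.3206.
Social marginal cost = private MC − MEB = 22.020 + 0.359x.
Set SMC = demand: 22.020 + 0.359x = 161.735 - 2.834x → x* = 43.7567.
Between x* and x_m the wedge demand − SMC runs linearly from 0 to MEB(x_m), so the loss is a triangle.
DWL = ½ × 2.4361 × 7.7783 = 9.4744.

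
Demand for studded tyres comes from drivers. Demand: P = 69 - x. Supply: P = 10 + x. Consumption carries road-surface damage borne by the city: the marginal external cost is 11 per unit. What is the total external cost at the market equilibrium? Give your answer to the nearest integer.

Market equilibrium (private): 10 + x = 69 - x → x_m = 29.5000.
Total external cost = MEC × x_m = 11 × 29.5000 = 324.5000.

325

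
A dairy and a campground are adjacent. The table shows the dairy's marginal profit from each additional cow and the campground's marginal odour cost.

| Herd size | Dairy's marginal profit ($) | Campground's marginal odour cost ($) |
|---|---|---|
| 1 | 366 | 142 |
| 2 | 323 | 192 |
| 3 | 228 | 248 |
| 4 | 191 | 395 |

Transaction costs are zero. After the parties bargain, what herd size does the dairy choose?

Bargaining reaches the level where marginal profit last exceeds marginal odour cost.
That holds through level 2 (323 ≥ 192) but not at 3 (228 < 248).

2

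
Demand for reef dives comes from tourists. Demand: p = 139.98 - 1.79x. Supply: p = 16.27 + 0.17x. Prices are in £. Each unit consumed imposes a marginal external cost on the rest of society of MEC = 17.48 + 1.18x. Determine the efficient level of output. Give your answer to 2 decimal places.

x* = 33.83

Social marginal benefit = demand − MEC = 122.50 - 2.97x.
Set SMB = MC: 122.50 - 2.97x = 16.27 + 0.17x → x* = 33.8312.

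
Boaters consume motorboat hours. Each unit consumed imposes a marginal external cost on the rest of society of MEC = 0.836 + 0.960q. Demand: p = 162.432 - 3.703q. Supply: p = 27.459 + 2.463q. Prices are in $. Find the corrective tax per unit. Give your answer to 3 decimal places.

tax = $18.907 per unit

Social marginal benefit = demand − MEC = 161.596 - 4.663q.
Set SMB = MC: 161.596 - 4.663q = 27.459 + 2.463q → q* = 18.8236.
The Pigouvian tax equals MEC at q*: 0.836 + 0.960×18.8236 = 18.9067.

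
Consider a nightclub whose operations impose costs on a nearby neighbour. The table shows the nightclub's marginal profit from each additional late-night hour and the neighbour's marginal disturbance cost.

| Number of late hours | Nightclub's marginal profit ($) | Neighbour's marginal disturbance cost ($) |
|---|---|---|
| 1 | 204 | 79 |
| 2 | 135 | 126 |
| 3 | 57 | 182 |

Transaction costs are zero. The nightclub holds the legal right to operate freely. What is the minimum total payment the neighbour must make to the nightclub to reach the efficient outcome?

Left alone the nightclub would choose level 3 (marginal profit stays positive).
Efficient level: k* = 2 (marginal profit ≥ marginal disturbance cost through 2).
The neighbour must at least cover the nightclub's forgone profit from cutting 3→2: 57 = 57.

$57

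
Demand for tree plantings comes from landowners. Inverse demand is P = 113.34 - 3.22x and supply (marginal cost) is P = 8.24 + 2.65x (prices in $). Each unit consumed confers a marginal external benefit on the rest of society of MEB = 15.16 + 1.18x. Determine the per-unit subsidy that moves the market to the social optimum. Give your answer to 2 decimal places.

subsidy = $45.42 per unit

Social marginal benefit = demand + MEB = 128.50 - 2.04x.
Set SMB = MC: 128.50 - 2.04x = 8.24 + 2.65x → x* = 25.6418.
The Pigouvian subsidy equals MEB at x*: 15.16 + 1.18×25.6418 = 45.4173.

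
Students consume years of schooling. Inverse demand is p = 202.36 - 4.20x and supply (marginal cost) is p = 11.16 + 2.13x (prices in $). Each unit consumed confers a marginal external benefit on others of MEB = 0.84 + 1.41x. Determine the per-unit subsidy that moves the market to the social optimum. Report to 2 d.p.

Social marginal benefit = demand + MEB = 203.20 - 2.79x.
Set SMB = MC: 203.20 - 2.79x = 11.16 + 2.13x → x* = 39.0325.
The Pigouvian subsidy equals MEB at x*: 0.84 + 1.41×39.0325 = 55.8758.

subsidy = $55.88 per unit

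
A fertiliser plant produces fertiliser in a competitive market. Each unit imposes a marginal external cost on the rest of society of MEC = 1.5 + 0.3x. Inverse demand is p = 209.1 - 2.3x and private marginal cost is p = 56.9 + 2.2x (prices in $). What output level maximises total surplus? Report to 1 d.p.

x* = 31.4

Social marginal cost = private MC + MEC = 58.4 + 2.5x.
Set SMC = demand: 58.4 + 2.5x = 209.1 - 2.3x → x* = 31.3958.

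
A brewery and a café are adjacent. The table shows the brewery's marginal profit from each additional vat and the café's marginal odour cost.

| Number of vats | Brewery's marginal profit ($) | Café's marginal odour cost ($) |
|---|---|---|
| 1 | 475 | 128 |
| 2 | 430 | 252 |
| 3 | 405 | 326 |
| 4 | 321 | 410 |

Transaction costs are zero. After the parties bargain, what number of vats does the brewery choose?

Bargaining reaches the level where marginal profit last exceeds marginal odour cost.
That holds through level 3 (405 ≥ 326) but not at 4 (321 < 410).

3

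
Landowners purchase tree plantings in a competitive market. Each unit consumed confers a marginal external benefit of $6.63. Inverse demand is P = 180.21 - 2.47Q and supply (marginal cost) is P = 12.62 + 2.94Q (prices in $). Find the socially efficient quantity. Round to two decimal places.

Q* = 32.20

Social marginal benefit = demand + MEB = 186.84 - 2.47Q.
Set SMB = MC: 186.84 - 2.47Q = 12.62 + 2.94Q → Q* = 32.2033.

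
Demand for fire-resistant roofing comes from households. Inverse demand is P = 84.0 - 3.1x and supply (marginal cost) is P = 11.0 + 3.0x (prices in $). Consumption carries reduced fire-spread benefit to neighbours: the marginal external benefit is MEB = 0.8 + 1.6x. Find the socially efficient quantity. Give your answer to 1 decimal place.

Social marginal benefit = demand + MEB = 84.8 - 1.5x.
Set SMB = MC: 84.8 - 1.5x = 11.0 + 3.0x → x* = 16.4000.

x* = 16.4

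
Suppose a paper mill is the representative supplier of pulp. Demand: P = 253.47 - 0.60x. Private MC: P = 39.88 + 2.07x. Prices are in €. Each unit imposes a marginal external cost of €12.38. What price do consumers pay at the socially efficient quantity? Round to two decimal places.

P = €208.25

Social marginal cost = private MC + MEC = 52.26 + 2.07x.
Set SMC = demand: 52.26 + 2.07x = 253.47 - 0.60x → x* = 75.3596.
Consumer price on the demand curve at x*: 253.47 − 0.60×75.3596 = 208.2542.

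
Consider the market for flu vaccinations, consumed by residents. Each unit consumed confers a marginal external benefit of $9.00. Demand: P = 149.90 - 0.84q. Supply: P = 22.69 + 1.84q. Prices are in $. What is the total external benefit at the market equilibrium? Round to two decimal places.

$427.20

Market equilibrium (private): 22.69 + 1.84q = 149.90 - 0.84q → q_m = 47.4664.
Total external benefit = MEB × q_m = 9.00 × 47.4664 = 427.1976.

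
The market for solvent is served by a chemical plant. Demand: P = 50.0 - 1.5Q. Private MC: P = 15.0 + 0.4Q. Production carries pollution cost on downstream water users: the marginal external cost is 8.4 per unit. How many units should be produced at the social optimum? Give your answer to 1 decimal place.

Social marginal cost = private MC + MEC = 23.4 + 0.4Q.
Set SMC = demand: 23.4 + 0.4Q = 50.0 - 1.5Q → Q* = 14.0000.

Q* = 14.0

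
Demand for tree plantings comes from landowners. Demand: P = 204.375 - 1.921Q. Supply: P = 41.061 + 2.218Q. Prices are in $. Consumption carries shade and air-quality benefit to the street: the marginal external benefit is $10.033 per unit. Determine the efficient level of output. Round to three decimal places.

Q* = 41.881

Social marginal benefit = demand + MEB = 214.408 - 1.921Q.
Set SMB = MC: 214.408 - 1.921Q = 41.061 + 2.218Q → Q* = 41.8814.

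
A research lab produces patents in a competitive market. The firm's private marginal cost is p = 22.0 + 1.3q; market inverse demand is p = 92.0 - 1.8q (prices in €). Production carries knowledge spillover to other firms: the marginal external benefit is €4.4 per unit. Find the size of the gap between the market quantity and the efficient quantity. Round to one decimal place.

1.4 units

Market equilibrium (private): 22.0 + 1.3q = 92.0 - 1.8q → q_m = 22.5806.
Social marginal cost = private MC − MEB = 17.6 + 1.3q.
Set SMC = demand: 17.6 + 1.3q = 92.0 - 1.8q → q* = 24.0000.
Gap = |22.5806 − 24.0000| = 1.4194.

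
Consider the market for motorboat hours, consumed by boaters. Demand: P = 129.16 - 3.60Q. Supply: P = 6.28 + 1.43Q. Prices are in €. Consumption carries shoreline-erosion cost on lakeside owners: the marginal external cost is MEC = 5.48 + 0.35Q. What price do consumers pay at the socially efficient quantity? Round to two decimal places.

Social marginal benefit = demand − MEC = 123.68 - 3.95Q.
Set SMB = MC: 123.68 - 3.95Q = 6.28 + 1.43Q → Q* = 21.8216.
Consumer price on the demand curve at Q*: 129.16 − 3.60×21.8216 = 50.6022.

P = €50.60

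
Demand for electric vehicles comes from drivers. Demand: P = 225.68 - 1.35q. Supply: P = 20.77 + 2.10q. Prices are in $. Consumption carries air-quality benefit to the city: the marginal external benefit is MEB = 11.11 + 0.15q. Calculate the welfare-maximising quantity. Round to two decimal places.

Social marginal benefit = demand + MEB = 236.79 - 1.20q.
Set SMB = MC: 236.79 - 1.20q = 20.77 + 2.10q → q* = 65.4606.

q* = 65.46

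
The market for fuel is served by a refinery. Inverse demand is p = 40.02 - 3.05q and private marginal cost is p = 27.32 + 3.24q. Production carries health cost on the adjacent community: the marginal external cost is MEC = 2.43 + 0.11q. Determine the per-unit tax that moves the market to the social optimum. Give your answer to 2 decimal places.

tax = 2.61 per unit

Social marginal cost = private MC + MEC = 29.75 + 3.35q.
Set SMC = demand: 29.75 + 3.35q = 40.02 - 3.05q → q* = 1.6047.
The Pigouvian tax equals MEC at q*: 2.43 + 0.11×1.6047 = 2.6065.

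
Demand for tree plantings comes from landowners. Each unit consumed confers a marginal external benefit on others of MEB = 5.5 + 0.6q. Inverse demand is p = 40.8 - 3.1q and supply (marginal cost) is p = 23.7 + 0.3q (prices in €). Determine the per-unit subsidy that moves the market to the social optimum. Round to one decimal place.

subsidy = €10.3 per unit

Social marginal benefit = demand + MEB = 46.3 - 2.5q.
Set SMB = MC: 46.3 - 2.5q = 23.7 + 0.3q → q* = 8.0714.
The Pigouvian subsidy equals MEB at q*: 5.5 + 0.6×8.0714 = 10.3428.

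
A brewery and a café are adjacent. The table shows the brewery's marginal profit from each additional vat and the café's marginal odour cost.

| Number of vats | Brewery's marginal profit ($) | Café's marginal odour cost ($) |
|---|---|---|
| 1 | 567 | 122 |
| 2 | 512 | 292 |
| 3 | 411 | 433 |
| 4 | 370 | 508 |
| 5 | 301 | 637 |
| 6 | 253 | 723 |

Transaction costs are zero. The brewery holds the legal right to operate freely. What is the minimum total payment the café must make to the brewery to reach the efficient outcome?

$1335

Left alone the brewery would choose level 6 (marginal profit stays positive).
Efficient level: k* = 2 (marginal profit ≥ marginal odour cost through 2).
The café must at least cover the brewery's forgone profit from cutting 6→2: 411 + 370 + 301 + 253 = 1335.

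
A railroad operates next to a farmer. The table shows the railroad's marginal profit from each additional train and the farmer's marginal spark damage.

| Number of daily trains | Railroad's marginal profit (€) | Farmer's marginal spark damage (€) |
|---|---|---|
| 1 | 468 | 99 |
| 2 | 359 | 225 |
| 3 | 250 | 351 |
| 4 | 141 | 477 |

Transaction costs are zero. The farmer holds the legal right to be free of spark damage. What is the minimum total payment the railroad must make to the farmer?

€324

Efficient level: marginal profit ≥ marginal spark damage through level 2, so k* = 2.
With the farmer holding the right, the railroad must at least compensate total damage at k*: 99 + 225 = 324.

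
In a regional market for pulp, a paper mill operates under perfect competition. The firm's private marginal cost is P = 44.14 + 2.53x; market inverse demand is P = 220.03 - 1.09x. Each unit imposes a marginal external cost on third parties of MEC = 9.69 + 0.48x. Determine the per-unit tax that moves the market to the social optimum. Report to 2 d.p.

Social marginal cost = private MC + MEC = 53.83 + 3.01x.
Set SMC = demand: 53.83 + 3.01x = 220.03 - 1.09x → x* = 40.5366.
The Pigouvian tax equals MEC at x*: 9.69 + 0.48×40.5366 = 29.1476.

tax = 29.15 per unit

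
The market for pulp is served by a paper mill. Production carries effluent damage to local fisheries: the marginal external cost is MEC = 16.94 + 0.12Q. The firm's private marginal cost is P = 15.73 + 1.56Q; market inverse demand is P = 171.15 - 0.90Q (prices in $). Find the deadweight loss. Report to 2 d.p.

DWL = $116.53

Market equilibrium (private): 15.73 + 1.56Q = 171.15 - 0.90Q → Q_m = 63.1789.
Social marginal cost = private MC + MEC = 32.67 + 1.68Q.
Set SMC = demand: 32.67 + 1.68Q = 171.15 - 0.90Q → Q* = 53.6744.
The welfare-loss triangle has base |Q_m − Q*| and height MEC(Q_m) (the vertical gap between SMC and demand is zero at Q* and MEC at Q_m).
DWL = ½ × 9.5045 × 24.5215 = 116.5323.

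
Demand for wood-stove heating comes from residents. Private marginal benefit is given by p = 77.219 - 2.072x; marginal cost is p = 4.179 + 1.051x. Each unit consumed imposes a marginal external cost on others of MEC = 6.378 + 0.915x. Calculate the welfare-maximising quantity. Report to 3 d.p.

Social marginal benefit = demand − MEC = 70.841 - 2.987x.
Set SMB = MC: 70.841 - 2.987x = 4.179 + 1.051x → x* = 16.5087.

x* = 16.509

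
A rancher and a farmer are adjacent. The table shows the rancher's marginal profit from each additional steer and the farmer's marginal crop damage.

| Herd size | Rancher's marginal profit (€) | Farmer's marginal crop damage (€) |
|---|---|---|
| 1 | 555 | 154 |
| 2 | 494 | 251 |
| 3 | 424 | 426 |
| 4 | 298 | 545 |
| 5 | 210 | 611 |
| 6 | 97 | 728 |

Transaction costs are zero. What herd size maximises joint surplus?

2

Bargaining reaches the level where marginal profit last exceeds marginal crop damage.
That holds through level 2 (494 ≥ 251) but not at 3 (424 < 426).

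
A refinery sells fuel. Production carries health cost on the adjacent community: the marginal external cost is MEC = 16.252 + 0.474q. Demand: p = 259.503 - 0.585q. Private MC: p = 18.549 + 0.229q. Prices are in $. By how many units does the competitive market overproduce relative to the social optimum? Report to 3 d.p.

121.554 units

Market equilibrium (private): 18.549 + 0.229q = 259.503 - 0.585q → q_m = 296.0123.
Social marginal cost = private MC + MEC = 34.801 + 0.703q.
Set SMC = demand: 34.801 + 0.703q = 259.503 - 0.585q → q* = 174.4581.
Gap = |296.0123 − 174.4581| = 121.5542.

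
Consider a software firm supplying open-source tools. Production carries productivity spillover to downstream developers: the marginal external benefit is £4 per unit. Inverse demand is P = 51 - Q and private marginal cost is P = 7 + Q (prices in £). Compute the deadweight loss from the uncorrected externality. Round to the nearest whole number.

Market equilibrium (private): 7 + Q = 51 - Q → Q_m = 22.0000.
Social marginal cost = private MC − MEB = 3 + Q.
Set SMC = demand: 3 + Q = 51 - Q → Q* = 24.0000.
Between Q* and Q_m the wedge demand − SMC runs linearly from 0 to MEB(Q_m), so the loss is a triangle.
DWL = ½ × 2.0000 × 4.0000 = 4.0000.

DWL = £4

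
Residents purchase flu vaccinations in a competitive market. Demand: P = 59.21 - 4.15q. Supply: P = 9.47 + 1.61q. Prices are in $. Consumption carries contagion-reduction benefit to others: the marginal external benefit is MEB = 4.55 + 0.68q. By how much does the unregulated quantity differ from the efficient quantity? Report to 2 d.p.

Market equilibrium (private): 9.47 + 1.61q = 59.21 - 4.15q → q_m = 8.6354.
Social marginal benefit = demand + MEB = 63.76 - 3.47q.
Set SMB = MC: 63.76 - 3.47q = 9.47 + 1.61q → q* = 10.6870.
Gap = |8.6354 − 10.6870| = 2.0516.

2.05 units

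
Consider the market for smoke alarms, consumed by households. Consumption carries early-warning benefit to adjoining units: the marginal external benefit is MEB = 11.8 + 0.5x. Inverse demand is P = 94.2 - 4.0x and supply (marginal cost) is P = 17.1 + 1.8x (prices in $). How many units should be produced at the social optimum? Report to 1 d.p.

Social marginal benefit = demand + MEB = 106.0 - 3.5x.
Set SMB = MC: 106.0 - 3.5x = 17.1 + 1.8x → x* = 16.7736.

x* = 16.8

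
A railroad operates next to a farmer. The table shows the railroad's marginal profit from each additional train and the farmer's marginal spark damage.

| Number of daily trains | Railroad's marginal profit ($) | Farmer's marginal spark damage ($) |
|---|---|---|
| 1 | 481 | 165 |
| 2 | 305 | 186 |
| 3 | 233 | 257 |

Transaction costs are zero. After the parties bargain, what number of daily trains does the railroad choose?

2

Bargaining reaches the level where marginal profit last exceeds marginal spark damage.
That holds through level 2 (305 ≥ 186) but not at 3 (233 < 257).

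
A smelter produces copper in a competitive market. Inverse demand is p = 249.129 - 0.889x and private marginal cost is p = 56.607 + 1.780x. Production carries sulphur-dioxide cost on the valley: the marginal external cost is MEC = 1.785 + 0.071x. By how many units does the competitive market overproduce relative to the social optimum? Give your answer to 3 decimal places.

Market equilibrium (private): 56.607 + 1.780x = 249.129 - 0.889x → x_m = 72.1326.
Social marginal cost = private MC + MEC = 58.392 + 1.851x.
Set SMC = demand: 58.392 + 1.851x = 249.129 - 0.889x → x* = 69.6120.
Gap = |72.1326 − 69.6120| = 2.5206.

2.521 units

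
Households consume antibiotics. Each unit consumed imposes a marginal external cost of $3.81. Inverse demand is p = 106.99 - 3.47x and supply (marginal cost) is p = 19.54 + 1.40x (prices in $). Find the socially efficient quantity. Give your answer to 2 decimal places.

x* = 17.17

Social marginal benefit = demand − MEC = 103.18 - 3.47x.
Set SMB = MC: 103.18 - 3.47x = 19.54 + 1.40x → x* = 17.1745.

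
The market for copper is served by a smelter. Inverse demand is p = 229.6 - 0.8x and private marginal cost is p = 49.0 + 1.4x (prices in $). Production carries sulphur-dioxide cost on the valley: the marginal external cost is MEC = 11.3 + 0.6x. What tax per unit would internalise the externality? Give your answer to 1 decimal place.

Social marginal cost = private MC + MEC = 60.3 + 2.0x.
Set SMC = demand: 60.3 + 2.0x = 229.6 - 0.8x → x* = 60.4643.
The Pigouvian tax equals MEC at x*: 11.3 + 0.6×60.4643 = 47.5786.

tax = $47.6 per unit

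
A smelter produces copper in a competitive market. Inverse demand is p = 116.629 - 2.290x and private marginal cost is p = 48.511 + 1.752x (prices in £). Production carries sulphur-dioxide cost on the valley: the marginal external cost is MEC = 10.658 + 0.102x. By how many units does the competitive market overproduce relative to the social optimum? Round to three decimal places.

Market equilibrium (private): 48.511 + 1.752x = 116.629 - 2.290x → x_m = 16.8525.
Social marginal cost = private MC + MEC = 59.169 + 1.854x.
Set SMC = demand: 59.169 + 1.854x = 116.629 - 2.290x → x* = 13.8658.
Gap = |16.8525 − 13.8658| = 2.9867.

2.987 units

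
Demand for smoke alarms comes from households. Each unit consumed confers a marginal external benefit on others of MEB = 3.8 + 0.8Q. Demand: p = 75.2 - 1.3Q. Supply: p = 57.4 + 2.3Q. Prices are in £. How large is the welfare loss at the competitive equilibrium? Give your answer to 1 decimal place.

DWL = £10.7

Market equilibrium (private): 57.4 + 2.3Q = 75.2 - 1.3Q → Q_m = 4.9444.
Social marginal benefit = demand + MEB = 79.0 - 0.5Q.
Set SMB = MC: 79.0 - 0.5Q = 57.4 + 2.3Q → Q* = 7.7143.
Height of the DWL triangle at Q_m is SMB(Q_m) − MC(Q_m) = MEB(Q_m) = 7.7556.
DWL = ½ × 2.7699 × 7.7556 = 10.7411.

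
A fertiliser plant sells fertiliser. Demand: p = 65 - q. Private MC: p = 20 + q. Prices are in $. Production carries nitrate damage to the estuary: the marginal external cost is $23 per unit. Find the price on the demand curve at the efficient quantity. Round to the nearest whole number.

Social marginal cost = private MC + MEC = 43 + q.
Set SMC = demand: 43 + q = 65 - q → q* = 11.0000.
Consumer price on the demand curve at q*: 65 − 1×11.0000 = 54.0000.

P = $54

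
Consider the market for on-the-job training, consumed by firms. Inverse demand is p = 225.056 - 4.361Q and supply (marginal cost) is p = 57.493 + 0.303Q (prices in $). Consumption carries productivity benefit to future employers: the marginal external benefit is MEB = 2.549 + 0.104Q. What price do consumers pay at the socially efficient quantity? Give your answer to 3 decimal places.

P = $62.368

Social marginal benefit = demand + MEB = 227.605 - 4.257Q.
Set SMB = MC: 227.605 - 4.257Q = 57.493 + 0.303Q → Q* = 37.3053.
Consumer price on the demand curve at Q*: 225.056 − 4.361×37.3053 = 62.3676.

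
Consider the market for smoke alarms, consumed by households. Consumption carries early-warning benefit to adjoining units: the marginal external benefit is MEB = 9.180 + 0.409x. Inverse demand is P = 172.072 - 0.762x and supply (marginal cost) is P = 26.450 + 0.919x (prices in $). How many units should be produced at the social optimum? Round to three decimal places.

x* = 121.700

Social marginal benefit = demand + MEB = 181.252 - 0.353x.
Set SMB = MC: 181.252 - 0.353x = 26.450 + 0.919x → x* = 121.6997.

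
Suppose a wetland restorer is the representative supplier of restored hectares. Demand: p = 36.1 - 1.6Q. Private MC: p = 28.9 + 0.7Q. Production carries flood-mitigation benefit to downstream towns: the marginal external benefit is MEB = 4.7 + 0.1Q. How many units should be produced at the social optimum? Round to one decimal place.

Q* = 5.4

Social marginal cost = private MC − MEB = 24.2 + 0.6Q.
Set SMC = demand: 24.2 + 0.6Q = 36.1 - 1.6Q → Q* = 5.4091.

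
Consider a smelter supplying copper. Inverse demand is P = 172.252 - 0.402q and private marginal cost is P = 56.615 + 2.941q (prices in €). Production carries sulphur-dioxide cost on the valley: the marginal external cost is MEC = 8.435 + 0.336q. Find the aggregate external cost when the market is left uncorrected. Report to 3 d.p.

€492.789

Market equilibrium (private): 56.615 + 2.941q = 172.252 - 0.402q → q_m = 34.5908.
Total external cost = ∫₀^{q_m} (8.435 + 0.336q) dq = 8.435×34.5908 + ½×0.336×34.5908² = 492.7893.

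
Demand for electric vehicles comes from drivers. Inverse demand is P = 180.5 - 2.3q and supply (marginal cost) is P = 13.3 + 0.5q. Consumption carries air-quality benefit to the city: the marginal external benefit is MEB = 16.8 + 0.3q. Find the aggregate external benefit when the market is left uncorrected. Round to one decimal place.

Market equilibrium (private): 13.3 + 0.5q = 180.5 - 2.3q → q_m = 59.7143.
Total external benefit = ∫₀^{q_m} (16.8 + 0.3q) dq = 16.8×59.7143 + ½×0.3×59.7143² = 1538.0699.

1538.1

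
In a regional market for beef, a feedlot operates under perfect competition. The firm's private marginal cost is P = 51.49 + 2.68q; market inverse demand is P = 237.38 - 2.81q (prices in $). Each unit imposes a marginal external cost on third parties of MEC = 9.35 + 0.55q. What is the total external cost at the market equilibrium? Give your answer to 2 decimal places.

$631.87

Market equilibrium (private): 51.49 + 2.68q = 237.38 - 2.81q → q_m = 33.8597.
Total external cost = ∫₀^{q_m} (9.35 + 0.55q) dq = 9.35×33.8597 + ½×0.55×33.8597² = 631.8700.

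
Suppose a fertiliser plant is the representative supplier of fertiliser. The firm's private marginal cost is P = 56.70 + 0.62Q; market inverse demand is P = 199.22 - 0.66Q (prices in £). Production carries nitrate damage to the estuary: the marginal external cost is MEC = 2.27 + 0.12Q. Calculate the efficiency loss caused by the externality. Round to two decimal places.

Market equilibrium (private): 56.70 + 0.62Q = 199.22 - 0.66Q → Q_m = 111.3438.
Social marginal cost = private MC + MEC = 58.97 + 0.74Q.
Set SMC = demand: 58.97 + 0.74Q = 199.22 - 0.66Q → Q* = 100.1786.
The welfare-loss triangle has base |Q_m − Q*| and height MEC(Q_m) (the vertical gap between SMC and demand is zero at Q* and MEC at Q_m).
DWL = ½ × 11.1652 × 15.6313 = 87.2633.

DWL = £87.26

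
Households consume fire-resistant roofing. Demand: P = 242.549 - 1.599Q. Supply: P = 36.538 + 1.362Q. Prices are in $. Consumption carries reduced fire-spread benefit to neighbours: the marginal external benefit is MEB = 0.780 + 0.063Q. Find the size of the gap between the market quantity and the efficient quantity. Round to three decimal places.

Market equilibrium (private): 36.538 + 1.362Q = 242.549 - 1.599Q → Q_m = 69.5748.
Social marginal benefit = demand + MEB = 243.329 - 1.536Q.
Set SMB = MC: 243.329 - 1.536Q = 36.538 + 1.362Q → Q* = 71.3565.
Gap = |69.5748 − 71.3565| = 1.7817.

1.782 units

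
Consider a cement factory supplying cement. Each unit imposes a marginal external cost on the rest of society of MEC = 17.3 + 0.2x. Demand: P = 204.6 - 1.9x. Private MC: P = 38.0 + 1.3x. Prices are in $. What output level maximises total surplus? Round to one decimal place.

Social marginal cost = private MC + MEC = 55.3 + 1.5x.
Set SMC = demand: 55.3 + 1.5x = 204.6 - 1.9x → x* = 43.9118.

x* = 43.9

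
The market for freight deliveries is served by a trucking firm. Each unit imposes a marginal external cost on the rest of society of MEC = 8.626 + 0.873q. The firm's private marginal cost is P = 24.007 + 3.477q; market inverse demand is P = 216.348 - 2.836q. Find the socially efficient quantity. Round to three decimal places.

Social marginal cost = private MC + MEC = 32.633 + 4.350q.
Set SMC = demand: 32.633 + 4.350q = 216.348 - 2.836q → q* = 25.5657.

q* = 25.566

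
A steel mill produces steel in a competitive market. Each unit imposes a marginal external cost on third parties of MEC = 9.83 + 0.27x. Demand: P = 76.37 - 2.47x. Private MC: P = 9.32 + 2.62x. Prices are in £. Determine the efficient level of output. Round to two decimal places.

Social marginal cost = private MC + MEC = 19.15 + 2.89x.
Set SMC = demand: 19.15 + 2.89x = 76.37 - 2.47x → x* = 10.6754.

x* = 10.68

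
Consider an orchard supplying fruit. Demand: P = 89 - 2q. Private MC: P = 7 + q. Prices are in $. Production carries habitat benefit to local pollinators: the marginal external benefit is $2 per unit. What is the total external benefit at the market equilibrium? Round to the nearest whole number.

Market equilibrium (private): 7 + q = 89 - 2q → q_m = 27.3333.
Total external benefit = MEB × q_m = 2 × 27.3333 = 54.6666.

$55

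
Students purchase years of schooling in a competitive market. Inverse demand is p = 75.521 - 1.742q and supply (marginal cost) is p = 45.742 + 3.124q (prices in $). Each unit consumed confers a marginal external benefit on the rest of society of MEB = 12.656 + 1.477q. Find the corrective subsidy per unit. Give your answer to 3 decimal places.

Social marginal benefit = demand + MEB = 88.177 - 0.265q.
Set SMB = MC: 88.177 - 0.265q = 45.742 + 3.124q → q* = 12.5214.
The Pigouvian subsidy equals MEB at q*: 12.656 + 1.477×12.5214 = 31.1501.

subsidy = $31.150 per unit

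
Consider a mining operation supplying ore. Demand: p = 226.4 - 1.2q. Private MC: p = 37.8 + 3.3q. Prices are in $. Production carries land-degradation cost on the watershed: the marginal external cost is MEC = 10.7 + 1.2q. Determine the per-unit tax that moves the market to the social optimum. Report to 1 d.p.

Social marginal cost = private MC + MEC = 48.5 + 4.5q.
Set SMC = demand: 48.5 + 4.5q = 226.4 - 1.2q → q* = 31.2105.
The Pigouvian tax equals MEC at q*: 10.7 + 1.2×31.2105 = 48.1526.

tax = $48.2 per unit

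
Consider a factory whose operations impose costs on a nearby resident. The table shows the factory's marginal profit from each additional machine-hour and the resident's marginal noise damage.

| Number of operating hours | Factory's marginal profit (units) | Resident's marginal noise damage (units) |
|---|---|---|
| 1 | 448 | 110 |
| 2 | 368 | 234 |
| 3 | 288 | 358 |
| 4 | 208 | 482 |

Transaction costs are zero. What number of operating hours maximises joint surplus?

Bargaining reaches the level where marginal profit last exceeds marginal noise damage.
That holds through level 2 (368 ≥ 234) but not at 3 (288 < 358).

2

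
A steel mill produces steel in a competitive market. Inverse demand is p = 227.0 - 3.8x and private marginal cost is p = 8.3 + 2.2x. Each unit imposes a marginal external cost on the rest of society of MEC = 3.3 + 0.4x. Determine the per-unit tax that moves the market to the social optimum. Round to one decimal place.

tax = 16.8 per unit

Social marginal cost = private MC + MEC = 11.6 + 2.6x.
Set SMC = demand: 11.6 + 2.6x = 227.0 - 3.8x → x* = 33.6563.
The Pigouvian tax equals MEC at x*: 3.3 + 0.4×33.6563 = 16.7625.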